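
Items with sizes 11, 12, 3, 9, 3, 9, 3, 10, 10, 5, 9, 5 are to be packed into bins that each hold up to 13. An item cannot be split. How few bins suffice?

Total = 12 + 11 + 10 + 10 + 9 + 9 + 9 + 5 + 5 + 3 + 3 + 3 = 89.
Lower bound: ⌈89/13⌉ = 7 bins.
A packing using 8 bins:
  bin 1: 12 = 12
  bin 2: 11 = 11
  bin 3: 10 + 3 = 13
  bin 4: 10 + 3 = 13
  bin 5: 9 + 3 = 12
  bin 6: 9 = 9
  bin 7: 9 = 9
  bin 8: 5 + 5 = 10
No arrangement into 7 bins stays within capacity, so 8 is optimal.

8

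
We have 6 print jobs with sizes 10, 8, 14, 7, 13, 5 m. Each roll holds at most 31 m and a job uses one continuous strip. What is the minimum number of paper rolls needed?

Total = 14 + 13 + 10 + 8 + 7 + 5 = 57 m.
Lower bound: ⌈57/31⌉ = 2 paper rolls.
A packing using 2 paper rolls:
  roll 1: 14 + 13 = 27
  roll 2: 10 + 8 + 7 + 5 = 30
This matches the lower bound, so 2 is optimal.

2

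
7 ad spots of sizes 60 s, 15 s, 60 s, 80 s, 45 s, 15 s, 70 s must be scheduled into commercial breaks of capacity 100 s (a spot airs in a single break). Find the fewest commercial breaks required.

Total = 80 + 70 + 60 + 60 + 45 + 15 + 15 = 345 s.
Lower bound: ⌈345/100⌉ = 4 commercial breaks.
A packing using 5 commercial breaks:
  break 1: 80 + 15 = 95
  break 2: 70 + 15 = 85
  break 3: 60 = 60
  break 4: 60 = 60
  break 5: 45 = 45
No arrangement into 4 commercial breaks stays within capacity, so 5 is optimal.

5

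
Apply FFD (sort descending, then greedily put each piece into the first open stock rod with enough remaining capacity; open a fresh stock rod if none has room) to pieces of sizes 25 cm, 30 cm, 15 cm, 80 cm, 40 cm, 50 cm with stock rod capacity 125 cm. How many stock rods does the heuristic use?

2

Sorted descending: 80, 50, 40, 30, 25, 15.
  80 → stock rod 1 (new)  [load 80/125]
  50 → stock rod 2 (new)  [load 50/125]
  40 → stock rod 1  [load 120/125]
  30 → stock rod 2  [load 80/125]
  25 → stock rod 2  [load 105/125]
  15 → stock rod 2  [load 120/125]
2 stock rods opened.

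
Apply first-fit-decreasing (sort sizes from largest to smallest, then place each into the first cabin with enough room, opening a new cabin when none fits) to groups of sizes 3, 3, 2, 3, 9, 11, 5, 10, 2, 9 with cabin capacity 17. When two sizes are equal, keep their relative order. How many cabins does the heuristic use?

Sorted descending: 11, 10, 9, 9, 5, 3, 3, 3, 2, 2.
  11 → cabin 1 (new)  [load 11/17]
  10 → cabin 2 (new)  [load 10/17]
  9 → cabin 3 (new)  [load 9/17]
  9 → cabin 4 (new)  [load 9/17]
  5 → cabin 1  [load 16/17]
  3 → cabin 2  [load 13/17]
  3 → cabin 2  [load 16/17]
  3 → cabin 3  [load 12/17]
  2 → cabin 3  [load 14/17]
  2 → cabin 3  [load 16/17]
4 cabins opened.

4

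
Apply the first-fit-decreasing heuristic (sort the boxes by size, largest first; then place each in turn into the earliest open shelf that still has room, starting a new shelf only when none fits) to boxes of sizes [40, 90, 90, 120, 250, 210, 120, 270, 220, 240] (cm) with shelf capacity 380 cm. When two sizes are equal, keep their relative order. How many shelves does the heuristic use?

5

Sorted descending: 270, 250, 240, 220, 210, 120, 120, 90, 90, 40.
  270 → shelf 1 (new)  [load 270/380]
  250 → shelf 2 (new)  [load 250/380]
  240 → shelf 3 (new)  [load 240/380]
  220 → shelf 4 (new)  [load 220/380]
  210 → shelf 5 (new)  [load 210/380]
  120 → shelf 2  [load 370/380]
  120 → shelf 3  [load 360/380]
  90 → shelf 1  [load 360/380]
  90 → shelf 4  [load 310/380]
  40 → shelf 4  [load 350/380]
5 shelves opened.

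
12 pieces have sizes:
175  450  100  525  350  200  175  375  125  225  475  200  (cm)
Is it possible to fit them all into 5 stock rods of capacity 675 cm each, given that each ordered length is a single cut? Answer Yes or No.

No

Total = 3375 cm; ⌈3375/675⌉ = 5.
The bound of 5 does not rule out 5, but exhaustive search shows no assignment into 5 stock rods of capacity 675 cm exists — the minimum is 6.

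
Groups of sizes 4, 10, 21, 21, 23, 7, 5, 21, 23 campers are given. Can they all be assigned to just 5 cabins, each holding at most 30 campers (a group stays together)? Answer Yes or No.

Total = 135 campers; ⌈135/30⌉ = 5.
The bound of 5 does not rule out 5, but exhaustive search shows no assignment into 5 cabins of capacity 30 campers exists — the minimum is 6.

No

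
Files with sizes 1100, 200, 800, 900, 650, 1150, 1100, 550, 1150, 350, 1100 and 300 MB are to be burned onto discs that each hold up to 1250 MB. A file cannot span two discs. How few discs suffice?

9

Total = 1150 + 1150 + 1100 + 1100 + 1100 + 900 + 800 + 650 + 550 + 350 + 300 + 200 = 9350 MB.
Lower bound: ⌈9350/1250⌉ = 8 discs.
A packing using 9 discs:
  disc 1: 1150 = 1150
  disc 2: 1150 = 1150
  disc 3: 1100 = 1100
  disc 4: 1100 = 1100
  disc 5: 1100 = 1100
  disc 6: 900 + 350 = 1250
  disc 7: 800 + 300 = 1100
  disc 8: 650 + 550 = 1200
  disc 9: 200 = 200
No arrangement into 8 discs stays within capacity, so 9 is optimal.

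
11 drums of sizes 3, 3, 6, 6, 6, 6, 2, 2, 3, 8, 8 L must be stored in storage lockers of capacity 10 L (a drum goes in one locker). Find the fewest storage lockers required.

Total = 8 + 8 + 6 + 6 + 6 + 6 + 3 + 3 + 3 + 2 + 2 = 53 L.
Lower bound: ⌈53/10⌉ = 6 storage lockers.
A packing using 6 storage lockers:
  locker 1: 8 + 2 = 10
  locker 2: 8 + 2 = 10
  locker 3: 6 + 3 = 9
  locker 4: 6 + 3 = 9
  locker 5: 6 + 3 = 9
  locker 6: 6 = 6
This matches the lower bound, so 6 is optimal.

6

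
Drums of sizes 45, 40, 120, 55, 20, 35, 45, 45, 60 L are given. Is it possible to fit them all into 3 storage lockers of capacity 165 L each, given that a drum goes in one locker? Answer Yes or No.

A valid assignment using 3 storage lockers:
  locker 1: 120 + 45 = 165
  locker 2: 60 + 55 + 45 = 160
  locker 3: 45 + 40 + 35 + 20 = 140
Every load is within 165 L, so 3 storage lockers suffice.

Yes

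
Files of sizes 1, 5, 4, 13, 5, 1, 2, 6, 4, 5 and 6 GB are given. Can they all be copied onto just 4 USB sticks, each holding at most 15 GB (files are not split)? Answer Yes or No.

Yes

A valid assignment using 4 USB sticks:
  USB stick 1: 13 + 2 = 15
  USB stick 2: 6 + 6 + 1 + 1 = 14
  USB stick 3: 5 + 5 + 5 = 15
  USB stick 4: 4 + 4 = 8
Every load is within 15 GB, so 4 USB sticks suffice.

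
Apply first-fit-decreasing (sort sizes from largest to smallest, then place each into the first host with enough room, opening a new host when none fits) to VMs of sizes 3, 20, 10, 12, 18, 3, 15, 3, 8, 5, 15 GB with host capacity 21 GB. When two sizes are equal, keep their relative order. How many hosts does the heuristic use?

Sorted descending: 20, 18, 15, 15, 12, 10, 8, 5, 3, 3, 3.
  20 → host 1 (new)  [load 20/21]
  18 → host 2 (new)  [load 18/21]
  15 → host 3 (new)  [load 15/21]
  15 → host 4 (new)  [load 15/21]
  12 → host 5 (new)  [load 12/21]
  10 → host 6 (new)  [load 10/21]
  8 → host 5  [load 20/21]
  5 → host 3  [load 20/21]
  3 → host 2  [load 21/21]
  3 → host 4  [load 18/21]
  3 → host 4  [load 21/21]
6 hosts opened.

6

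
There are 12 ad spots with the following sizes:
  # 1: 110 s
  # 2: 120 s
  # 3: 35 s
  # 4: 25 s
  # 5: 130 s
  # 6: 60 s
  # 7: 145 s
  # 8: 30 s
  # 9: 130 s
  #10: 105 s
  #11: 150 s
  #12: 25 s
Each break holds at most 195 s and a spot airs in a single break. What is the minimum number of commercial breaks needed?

Total = 150 + 145 + 130 + 130 + 120 + 110 + 105 + 60 + 35 + 30 + 25 + 25 = 1065 s.
Lower bound: ⌈1065/195⌉ = 6 commercial breaks.
Also, 7 ad spots each exceed 195/2 s, and no two of those can share a break, so at least 7 commercial breaks are needed.
A packing using 7 commercial breaks:
  break 1: 150 + 35 = 185
  break 2: 145 + 30 = 175
  break 3: 130 + 60 = 190
  break 4: 130 + 25 + 25 = 180
  break 5: 120 = 120
  break 6: 110 = 110
  break 7: 105 = 105
This matches the lower bound, so 7 is optimal.

7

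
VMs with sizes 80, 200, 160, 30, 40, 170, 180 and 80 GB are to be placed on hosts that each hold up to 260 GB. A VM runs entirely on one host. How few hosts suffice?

Total = 200 + 180 + 170 + 160 + 80 + 80 + 40 + 30 = 940 GB.
Lower bound: ⌈940/260⌉ = 4 hosts.
A packing using 4 hosts:
  host 1: 200 + 40 = 240
  host 2: 180 + 80 = 260
  host 3: 170 + 80 = 250
  host 4: 160 + 30 = 190
This matches the lower bound, so 4 is optimal.

4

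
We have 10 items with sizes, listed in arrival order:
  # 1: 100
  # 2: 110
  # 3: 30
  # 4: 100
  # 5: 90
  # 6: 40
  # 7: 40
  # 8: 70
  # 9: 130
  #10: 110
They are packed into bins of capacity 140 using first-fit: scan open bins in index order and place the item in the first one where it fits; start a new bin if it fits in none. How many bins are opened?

  100 → bin 1 (new)  [load 100/140]
  110 → bin 2 (new)  [load 110/140]
  30 → bin 1  [load 130/140]
  100 → bin 3 (new)  [load 100/140]
  90 → bin 4 (new)  [load 90/140]
  40 → bin 3  [load 140/140]
  40 → bin 4  [load 130/140]
  70 → bin 5 (new)  [load 70/140]
  130 → bin 6 (new)  [load 130/140]
  110 → bin 7 (new)  [load 110/140]
7 bins opened.

7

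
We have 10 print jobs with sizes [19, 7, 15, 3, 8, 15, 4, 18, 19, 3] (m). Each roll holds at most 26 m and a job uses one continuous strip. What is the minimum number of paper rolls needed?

5

Total = 19 + 19 + 18 + 15 + 15 + 8 + 7 + 4 + 3 + 3 = 111 m.
Lower bound: ⌈111/26⌉ = 5 paper rolls.
A packing using 5 paper rolls:
  roll 1: 19 + 7 = 26
  roll 2: 19 + 4 + 3 = 26
  roll 3: 18 + 8 = 26
  roll 4: 15 + 3 = 18
  roll 5: 15 = 15
This matches the lower bound, so 5 is optimal.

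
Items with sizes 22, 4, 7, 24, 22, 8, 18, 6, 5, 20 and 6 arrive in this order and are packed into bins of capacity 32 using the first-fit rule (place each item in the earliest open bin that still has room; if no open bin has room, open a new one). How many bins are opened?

  22 → bin 1 (new)  [load 22/32]
  4 → bin 1  [load 26/32]
  7 → bin 2 (new)  [load 7/32]
  24 → bin 2  [load 31/32]
  22 → bin 3 (new)  [load 22/32]
  8 → bin 3  [load 30/32]
  18 → bin 4 (new)  [load 18/32]
  6 → bin 1  [load 32/32]
  5 → bin 4  [load 23/32]
  20 → bin 5 (new)  [load 20/32]
  6 → bin 4  [load 29/32]
5 bins opened.

5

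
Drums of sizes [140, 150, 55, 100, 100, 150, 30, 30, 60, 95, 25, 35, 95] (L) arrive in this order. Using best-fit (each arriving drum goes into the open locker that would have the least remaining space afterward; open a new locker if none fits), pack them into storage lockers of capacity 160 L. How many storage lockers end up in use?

  140 → locker 1 (new)  [load 140/160]
  150 → locker 2 (new)  [load 150/160]
  55 → locker 3 (new)  [load 55/160]
  100 → locker 3  [load 155/160]
  100 → locker 4 (new)  [load 100/160]
  150 → locker 5 (new)  [load 150/160]
  30 → locker 4  [load 130/160]
  30 → locker 4  [load 160/160]
  60 → locker 6 (new)  [load 60/160]
  95 → locker 6  [load 155/160]
  25 → locker 7 (new)  [load 25/160]
  35 → locker 7  [load 60/160]
  95 → locker 7  [load 155/160]
7 storage lockers opened.

7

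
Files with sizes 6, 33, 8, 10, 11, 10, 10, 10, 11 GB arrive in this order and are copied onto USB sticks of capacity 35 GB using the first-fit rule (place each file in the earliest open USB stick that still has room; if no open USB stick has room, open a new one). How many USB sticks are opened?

  6 → USB stick 1 (new)  [load 6/35]
  33 → USB stick 2 (new)  [load 33/35]
  8 → USB stick 1  [load 14/35]
  10 → USB stick 1  [load 24/35]
  11 → USB stick 1  [load 35/35]
  10 → USB stick 3 (new)  [load 10/35]
  10 → USB stick 3  [load 20/35]
  10 → USB stick 3  [load 30/35]
  11 → USB stick 4 (new)  [load 11/35]
4 USB sticks opened.

4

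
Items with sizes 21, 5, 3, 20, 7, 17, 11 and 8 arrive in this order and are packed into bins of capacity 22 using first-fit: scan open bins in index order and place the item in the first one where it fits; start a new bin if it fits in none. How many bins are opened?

5

  21 → bin 1 (new)  [load 21/22]
  5 → bin 2 (new)  [load 5/22]
  3 → bin 2  [load 8/22]
  20 → bin 3 (new)  [load 20/22]
  7 → bin 2  [load 15/22]
  17 → bin 4 (new)  [load 17/22]
  11 → bin 5 (new)  [load 11/22]
  8 → bin 5  [load 19/22]
5 bins opened.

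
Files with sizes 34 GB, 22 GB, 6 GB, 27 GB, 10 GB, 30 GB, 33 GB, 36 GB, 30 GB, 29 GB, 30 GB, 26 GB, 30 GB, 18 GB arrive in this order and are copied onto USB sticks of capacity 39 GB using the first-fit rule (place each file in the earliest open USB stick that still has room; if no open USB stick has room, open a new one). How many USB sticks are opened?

12

  34 → USB stick 1 (new)  [load 34/39]
  22 → USB stick 2 (new)  [load 22/39]
  6 → USB stick 2  [load 28/39]
  27 → USB stick 3 (new)  [load 27/39]
  10 → USB stick 2  [load 38/39]
  30 → USB stick 4 (new)  [load 30/39]
  33 → USB stick 5 (new)  [load 33/39]
  36 → USB stick 6 (new)  [load 36/39]
  30 → USB stick 7 (new)  [load 30/39]
  29 → USB stick 8 (new)  [load 29/39]
  30 → USB stick 9 (new)  [load 30/39]
  26 → USB stick 10 (new)  [load 26/39]
  30 → USB stick 11 (new)  [load 30/39]
  18 → USB stick 12 (new)  [load 18/39]
12 USB sticks opened.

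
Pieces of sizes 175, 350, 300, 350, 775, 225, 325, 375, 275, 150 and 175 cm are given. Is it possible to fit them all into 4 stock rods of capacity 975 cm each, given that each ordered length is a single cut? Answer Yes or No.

Yes

A valid assignment using 4 stock rods:
  stock rod 1: 775 + 175 = 950
  stock rod 2: 375 + 350 + 225 = 950
  stock rod 3: 350 + 325 + 300 = 975
  stock rod 4: 275 + 175 + 150 = 600
Every load is within 975 cm, so 4 stock rods suffice.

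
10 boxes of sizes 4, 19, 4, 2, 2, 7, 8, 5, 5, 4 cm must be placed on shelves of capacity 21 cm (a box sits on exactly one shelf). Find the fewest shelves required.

3

Total = 19 + 8 + 7 + 5 + 5 + 4 + 4 + 4 + 2 + 2 = 60 cm.
Lower bound: ⌈60/21⌉ = 3 shelves.
A packing using 3 shelves:
  shelf 1: 19 + 2 = 21
  shelf 2: 8 + 7 + 5 = 20
  shelf 3: 5 + 4 + 4 + 4 + 2 = 19
This matches the lower bound, so 3 is optimal.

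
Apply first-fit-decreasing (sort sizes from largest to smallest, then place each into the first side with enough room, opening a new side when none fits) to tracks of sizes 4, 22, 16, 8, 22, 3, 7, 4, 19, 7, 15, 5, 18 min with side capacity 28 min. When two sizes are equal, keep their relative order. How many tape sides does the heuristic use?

Sorted descending: 22, 22, 19, 18, 16, 15, 8, 7, 7, 5, 4, 4, 3.
  22 → side 1 (new)  [load 22/28]
  22 → side 2 (new)  [load 22/28]
  19 → side 3 (new)  [load 19/28]
  18 → side 4 (new)  [load 18/28]
  16 → side 5 (new)  [load 16/28]
  15 → side 6 (new)  [load 15/28]
  8 → side 3  [load 27/28]
  7 → side 4  [load 25/28]
  7 → side 5  [load 23/28]
  5 → side 1  [load 27/28]
  4 → side 2  [load 26/28]
  4 → side 5  [load 27/28]
  3 → side 4  [load 28/28]
6 tape sides opened.

6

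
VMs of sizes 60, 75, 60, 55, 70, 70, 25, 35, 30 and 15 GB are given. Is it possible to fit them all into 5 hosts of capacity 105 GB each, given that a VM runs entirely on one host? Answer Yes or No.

Total = 495 GB; ⌈495/105⌉ = 5.
6 VMs each exceed half the capacity and cannot share a host, forcing at least 6 hosts.
At least 6 hosts are required, but only 5 are allowed.

No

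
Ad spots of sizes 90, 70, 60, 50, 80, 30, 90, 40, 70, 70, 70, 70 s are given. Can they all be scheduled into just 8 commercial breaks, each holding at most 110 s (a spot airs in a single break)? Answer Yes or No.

Total = 790 s; ⌈790/110⌉ = 8.
9 ad spots each exceed half the capacity and cannot share a break, forcing at least 9 commercial breaks.
At least 9 commercial breaks are required, but only 8 are allowed.

No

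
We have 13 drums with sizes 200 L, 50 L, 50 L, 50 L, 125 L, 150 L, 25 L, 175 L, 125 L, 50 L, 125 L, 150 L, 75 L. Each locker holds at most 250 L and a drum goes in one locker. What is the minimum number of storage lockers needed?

6

Total = 200 + 175 + 150 + 150 + 125 + 125 + 125 + 75 + 50 + 50 + 50 + 50 + 25 = 1350 L.
Lower bound: ⌈1350/250⌉ = 6 storage lockers.
A packing using 6 storage lockers:
  locker 1: 200 + 50 = 250
  locker 2: 175 + 75 = 250
  locker 3: 150 + 50 + 50 = 250
  locker 4: 150 + 50 + 25 = 225
  locker 5: 125 + 125 = 250
  locker 6: 125 = 125
This matches the lower bound, so 6 is optimal.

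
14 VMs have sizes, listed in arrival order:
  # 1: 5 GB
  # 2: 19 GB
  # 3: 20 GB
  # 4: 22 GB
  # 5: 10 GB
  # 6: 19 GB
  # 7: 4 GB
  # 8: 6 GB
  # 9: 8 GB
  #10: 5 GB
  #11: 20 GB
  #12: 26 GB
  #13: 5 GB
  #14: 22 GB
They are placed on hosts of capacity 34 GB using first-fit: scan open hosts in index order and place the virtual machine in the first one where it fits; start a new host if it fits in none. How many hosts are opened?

  5 → host 1 (new)  [load 5/34]
  19 → host 1  [load 24/34]
  20 → host 2 (new)  [load 20/34]
  22 → host 3 (new)  [load 22/34]
  10 → host 1  [load 34/34]
  19 → host 4 (new)  [load 19/34]
  4 → host 2  [load 24/34]
  6 → host 2  [load 30/34]
  8 → host 3  [load 30/34]
  5 → host 4  [load 24/34]
  20 → host 5 (new)  [load 20/34]
  26 → host 6 (new)  [load 26/34]
  5 → host 4  [load 29/34]
  22 → host 7 (new)  [load 22/34]
7 hosts opened.

7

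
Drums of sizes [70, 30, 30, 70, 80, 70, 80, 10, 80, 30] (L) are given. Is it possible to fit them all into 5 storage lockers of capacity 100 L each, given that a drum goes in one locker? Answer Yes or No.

No

Total = 550 L; ⌈550/100⌉ = 6.
At least 6 storage lockers are required, but only 5 are allowed.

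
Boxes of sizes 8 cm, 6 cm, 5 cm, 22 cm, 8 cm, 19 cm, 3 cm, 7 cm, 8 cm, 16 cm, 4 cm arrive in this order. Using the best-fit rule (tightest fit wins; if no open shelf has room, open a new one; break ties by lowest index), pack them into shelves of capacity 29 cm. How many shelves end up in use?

  8 → shelf 1 (new)  [load 8/29]
  6 → shelf 1  [load 14/29]
  5 → shelf 1  [load 19/29]
  22 → shelf 2 (new)  [load 22/29]
  8 → shelf 1  [load 27/29]
  19 → shelf 3 (new)  [load 19/29]
  3 → shelf 2  [load 25/29]
  7 → shelf 3  [load 26/29]
  8 → shelf 4 (new)  [load 8/29]
  16 → shelf 4  [load 24/29]
  4 → shelf 2  [load 29/29]
4 shelves opened.

4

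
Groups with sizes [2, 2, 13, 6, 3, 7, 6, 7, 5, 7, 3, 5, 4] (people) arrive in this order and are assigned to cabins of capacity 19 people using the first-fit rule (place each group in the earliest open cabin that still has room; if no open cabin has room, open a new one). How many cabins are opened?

4

  2 → cabin 1 (new)  [load 2/19]
  2 → cabin 1  [load 4/19]
  13 → cabin 1  [load 17/19]
  6 → cabin 2 (new)  [load 6/19]
  3 → cabin 2  [load 9/19]
  7 → cabin 2  [load 16/19]
  6 → cabin 3 (new)  [load 6/19]
  7 → cabin 3  [load 13/19]
  5 → cabin 3  [load 18/19]
  7 → cabin 4 (new)  [load 7/19]
  3 → cabin 2  [load 19/19]
  5 → cabin 4  [load 12/19]
  4 → cabin 4  [load 16/19]
4 cabins opened.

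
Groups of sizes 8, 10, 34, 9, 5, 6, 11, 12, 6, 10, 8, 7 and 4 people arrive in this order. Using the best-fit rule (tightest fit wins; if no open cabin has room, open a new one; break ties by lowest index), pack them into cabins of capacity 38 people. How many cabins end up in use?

4

  8 → cabin 1 (new)  [load 8/38]
  10 → cabin 1  [load 18/38]
  34 → cabin 2 (new)  [load 34/38]
  9 → cabin 1  [load 27/38]
  5 → cabin 1  [load 32/38]
  6 → cabin 1  [load 38/38]
  11 → cabin 3 (new)  [load 11/38]
  12 → cabin 3  [load 23/38]
  6 → cabin 3  [load 29/38]
  10 → cabin 4 (new)  [load 10/38]
  8 → cabin 3  [load 37/38]
  7 → cabin 4  [load 17/38]
  4 → cabin 2  [load 38/38]
4 cabins opened.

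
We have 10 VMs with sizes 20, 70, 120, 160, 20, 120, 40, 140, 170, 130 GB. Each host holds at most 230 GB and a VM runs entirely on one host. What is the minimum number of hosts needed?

Total = 170 + 160 + 140 + 130 + 120 + 120 + 70 + 40 + 20 + 20 = 990 GB.
Lower bound: ⌈990/230⌉ = 5 hosts.
Also, 6 VMs each exceed 115 GB, and no two of those can share a host, so at least 6 hosts are needed.
A packing using 6 hosts:
  host 1: 170 + 40 + 20 = 230
  host 2: 160 + 70 = 230
  host 3: 140 + 20 = 160
  host 4: 130 = 130
  host 5: 120 = 120
  host 6: 120 = 120
This matches the lower bound, so 6 is optimal.

6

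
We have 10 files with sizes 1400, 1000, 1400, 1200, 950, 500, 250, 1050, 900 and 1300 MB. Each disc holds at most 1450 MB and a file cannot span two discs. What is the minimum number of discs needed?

Total = 1400 + 1400 + 1300 + 1200 + 1050 + 1000 + 950 + 900 + 500 + 250 = 9950 MB.
Lower bound: ⌈9950/1450⌉ = 7 discs.
Also, 8 files each exceed 725 MB, and no two of those can share a disc, so at least 8 discs are needed.
A packing using 8 discs:
  disc 1: 1400 = 1400
  disc 2: 1400 = 1400
  disc 3: 1300 = 1300
  disc 4: 1200 + 250 = 1450
  disc 5: 1050 = 1050
  disc 6: 1000 = 1000
  disc 7: 950 + 500 = 1450
  disc 8: 900 = 900
This matches the lower bound, so 8 is optimal.

8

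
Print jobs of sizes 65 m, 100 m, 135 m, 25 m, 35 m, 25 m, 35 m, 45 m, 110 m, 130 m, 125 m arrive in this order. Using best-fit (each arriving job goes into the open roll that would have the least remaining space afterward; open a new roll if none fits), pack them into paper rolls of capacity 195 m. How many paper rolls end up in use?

5

  65 → roll 1 (new)  [load 65/195]
  100 → roll 1  [load 165/195]
  135 → roll 2 (new)  [load 135/195]
  25 → roll 1  [load 190/195]
  35 → roll 2  [load 170/195]
  25 → roll 2  [load 195/195]
  35 → roll 3 (new)  [load 35/195]
  45 → roll 3  [load 80/195]
  110 → roll 3  [load 190/195]
  130 → roll 4 (new)  [load 130/195]
  125 → roll 5 (new)  [load 125/195]
5 paper rolls opened.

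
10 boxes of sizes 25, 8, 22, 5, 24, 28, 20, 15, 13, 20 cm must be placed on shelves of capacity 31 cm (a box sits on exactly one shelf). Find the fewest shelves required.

7

Total = 28 + 25 + 24 + 22 + 20 + 20 + 15 + 13 + 8 + 5 = 180 cm.
Lower bound: ⌈180/31⌉ = 6 shelves.
A packing using 7 shelves:
  shelf 1: 28 = 28
  shelf 2: 25 + 5 = 30
  shelf 3: 24 = 24
  shelf 4: 22 + 8 = 30
  shelf 5: 20 = 20
  shelf 6: 20 = 20
  shelf 7: 15 + 13 = 28
No arrangement into 6 shelves stays within capacity, so 7 is optimal.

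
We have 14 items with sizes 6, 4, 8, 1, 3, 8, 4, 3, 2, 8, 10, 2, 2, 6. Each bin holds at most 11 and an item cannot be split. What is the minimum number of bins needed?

Total = 10 + 8 + 8 + 8 + 6 + 6 + 4 + 4 + 3 + 3 + 2 + 2 + 2 + 1 = 67.
Lower bound: ⌈67/11⌉ = 7 bins.
A packing using 7 bins:
  bin 1: 10 + 1 = 11
  bin 2: 8 + 3 = 11
  bin 3: 8 + 3 = 11
  bin 4: 8 + 2 = 10
  bin 5: 6 + 4 = 10
  bin 6: 6 + 4 = 10
  bin 7: 2 + 2 = 4
This matches the lower bound, so 7 is optimal.

7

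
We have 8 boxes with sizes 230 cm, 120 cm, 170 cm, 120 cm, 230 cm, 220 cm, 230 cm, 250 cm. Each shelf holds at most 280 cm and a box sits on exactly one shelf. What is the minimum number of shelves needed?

Total = 250 + 230 + 230 + 230 + 220 + 170 + 120 + 120 = 1570 cm.
Lower bound: ⌈1570/280⌉ = 6 shelves.
A packing using 7 shelves:
  shelf 1: 250 = 250
  shelf 2: 230 = 230
  shelf 3: 230 = 230
  shelf 4: 230 = 230
  shelf 5: 220 = 220
  shelf 6: 170 = 170
  shelf 7: 120 + 120 = 240
No arrangement into 6 shelves stays within capacity, so 7 is optimal.

7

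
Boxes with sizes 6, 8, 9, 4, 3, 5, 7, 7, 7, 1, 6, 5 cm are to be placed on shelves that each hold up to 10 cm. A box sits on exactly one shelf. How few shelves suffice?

8

Total = 9 + 8 + 7 + 7 + 7 + 6 + 6 + 5 + 5 + 4 + 3 + 1 = 68 cm.
Lower bound: ⌈68/10⌉ = 7 shelves.
A packing using 8 shelves:
  shelf 1: 9 + 1 = 10
  shelf 2: 8 = 8
  shelf 3: 7 + 3 = 10
  shelf 4: 7 = 7
  shelf 5: 7 = 7
  shelf 6: 6 + 4 = 10
  shelf 7: 6 = 6
  shelf 8: 5 + 5 = 10
No arrangement into 7 shelves stays within capacity, so 8 is optimal.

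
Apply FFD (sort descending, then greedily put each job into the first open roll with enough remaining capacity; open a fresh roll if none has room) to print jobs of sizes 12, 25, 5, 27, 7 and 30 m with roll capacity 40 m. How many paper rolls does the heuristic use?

3

Sorted descending: 30, 27, 25, 12, 7, 5.
  30 → roll 1 (new)  [load 30/40]
  27 → roll 2 (new)  [load 27/40]
  25 → roll 3 (new)  [load 25/40]
  12 → roll 2  [load 39/40]
  7 → roll 1  [load 37/40]
  5 → roll 3  [load 30/40]
3 paper rolls opened.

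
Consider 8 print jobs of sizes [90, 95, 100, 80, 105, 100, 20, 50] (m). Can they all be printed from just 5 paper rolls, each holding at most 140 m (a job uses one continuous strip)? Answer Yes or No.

No

Total = 640 m; ⌈640/140⌉ = 5.
6 print jobs each exceed half the capacity and cannot share a roll, forcing at least 6 paper rolls.
At least 6 paper rolls are required, but only 5 are allowed.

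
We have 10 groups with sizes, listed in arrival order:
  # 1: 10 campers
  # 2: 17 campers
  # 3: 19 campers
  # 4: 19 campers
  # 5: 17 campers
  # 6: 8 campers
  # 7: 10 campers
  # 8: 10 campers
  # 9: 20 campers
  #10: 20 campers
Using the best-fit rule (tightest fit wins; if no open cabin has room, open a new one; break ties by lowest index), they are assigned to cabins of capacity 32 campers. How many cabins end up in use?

6

  10 → cabin 1 (new)  [load 10/32]
  17 → cabin 1  [load 27/32]
  19 → cabin 2 (new)  [load 19/32]
  19 → cabin 3 (new)  [load 19/32]
  17 → cabin 4 (new)  [load 17/32]
  8 → cabin 2  [load 27/32]
  10 → cabin 3  [load 29/32]
  10 → cabin 4  [load 27/32]
  20 → cabin 5 (new)  [load 20/32]
  20 → cabin 6 (new)  [load 20/32]
6 cabins opened.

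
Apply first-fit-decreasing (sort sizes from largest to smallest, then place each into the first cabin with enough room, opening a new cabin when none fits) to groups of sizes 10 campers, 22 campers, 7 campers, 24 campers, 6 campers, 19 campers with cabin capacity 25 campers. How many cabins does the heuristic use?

Sorted descending: 24, 22, 19, 10, 7, 6.
  24 → cabin 1 (new)  [load 24/25]
  22 → cabin 2 (new)  [load 22/25]
  19 → cabin 3 (new)  [load 19/25]
  10 → cabin 4 (new)  [load 10/25]
  7 → cabin 4  [load 17/25]
  6 → cabin 3  [load 25/25]
4 cabins opened.

4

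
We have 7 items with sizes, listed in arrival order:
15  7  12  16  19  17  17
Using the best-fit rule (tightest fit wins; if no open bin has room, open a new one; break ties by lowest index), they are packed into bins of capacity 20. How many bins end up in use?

6

  15 → bin 1 (new)  [load 15/20]
  7 → bin 2 (new)  [load 7/20]
  12 → bin 2  [load 19/20]
  16 → bin 3 (new)  [load 16/20]
  19 → bin 4 (new)  [load 19/20]
  17 → bin 5 (new)  [load 17/20]
  17 → bin 6 (new)  [load 17/20]
6 bins opened.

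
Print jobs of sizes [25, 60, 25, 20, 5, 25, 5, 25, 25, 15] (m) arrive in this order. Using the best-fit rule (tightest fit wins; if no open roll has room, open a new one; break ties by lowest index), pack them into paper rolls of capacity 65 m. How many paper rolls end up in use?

4

  25 → roll 1 (new)  [load 25/65]
  60 → roll 2 (new)  [load 60/65]
  25 → roll 1  [load 50/65]
  20 → roll 3 (new)  [load 20/65]
  5 → roll 2  [load 65/65]
  25 → roll 3  [load 45/65]
  5 → roll 1  [load 55/65]
  25 → roll 4 (new)  [load 25/65]
  25 → roll 4  [load 50/65]
  15 → roll 4  [load 65/65]
4 paper rolls opened.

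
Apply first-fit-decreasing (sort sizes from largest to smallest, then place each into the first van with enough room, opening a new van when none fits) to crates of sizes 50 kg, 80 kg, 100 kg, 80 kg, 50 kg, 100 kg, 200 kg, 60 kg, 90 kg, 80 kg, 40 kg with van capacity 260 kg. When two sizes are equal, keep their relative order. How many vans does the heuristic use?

Sorted descending: 200, 100, 100, 90, 80, 80, 80, 60, 50, 50, 40.
  200 → van 1 (new)  [load 200/260]
  100 → van 2 (new)  [load 100/260]
  100 → van 2  [load 200/260]
  90 → van 3 (new)  [load 90/260]
  80 → van 3  [load 170/260]
  80 → van 3  [load 250/260]
  80 → van 4 (new)  [load 80/260]
  60 → van 1  [load 260/260]
  50 → van 2  [load 250/260]
  50 → van 4  [load 130/260]
  40 → van 4  [load 170/260]
4 vans opened.

4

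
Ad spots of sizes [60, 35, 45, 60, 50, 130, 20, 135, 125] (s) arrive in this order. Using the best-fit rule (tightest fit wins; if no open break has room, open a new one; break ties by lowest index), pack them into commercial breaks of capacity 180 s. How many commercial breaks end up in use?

5

  60 → break 1 (new)  [load 60/180]
  35 → break 1  [load 95/180]
  45 → break 1  [load 140/180]
  60 → break 2 (new)  [load 60/180]
  50 → break 2  [load 110/180]
  130 → break 3 (new)  [load 130/180]
  20 → break 1  [load 160/180]
  135 → break 4 (new)  [load 135/180]
  125 → break 5 (new)  [load 125/180]
5 commercial breaks opened.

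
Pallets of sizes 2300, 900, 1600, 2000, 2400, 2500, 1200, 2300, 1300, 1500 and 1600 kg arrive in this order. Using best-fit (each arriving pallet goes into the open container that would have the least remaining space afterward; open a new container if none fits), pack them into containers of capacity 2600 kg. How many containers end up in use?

9

  2300 → container 1 (new)  [load 2300/2600]
  900 → container 2 (new)  [load 900/2600]
  1600 → container 2  [load 2500/2600]
  2000 → container 3 (new)  [load 2000/2600]
  2400 → container 4 (new)  [load 2400/2600]
  2500 → container 5 (new)  [load 2500/2600]
  1200 → container 6 (new)  [load 1200/2600]
  2300 → container 7 (new)  [load 2300/2600]
  1300 → container 6  [load 2500/2600]
  1500 → container 8 (new)  [load 1500/2600]
  1600 → container 9 (new)  [load 1600/2600]
9 containers opened.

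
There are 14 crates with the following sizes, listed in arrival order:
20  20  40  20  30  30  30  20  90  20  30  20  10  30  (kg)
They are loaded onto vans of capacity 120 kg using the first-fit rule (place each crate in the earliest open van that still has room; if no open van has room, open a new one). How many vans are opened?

  20 → van 1 (new)  [load 20/120]
  20 → van 1  [load 40/120]
  40 → van 1  [load 80/120]
  20 → van 1  [load 100/120]
  30 → van 2 (new)  [load 30/120]
  30 → van 2  [load 60/120]
  30 → van 2  [load 90/120]
  20 → van 1  [load 120/120]
  90 → van 3 (new)  [load 90/120]
  20 → van 2  [load 110/120]
  30 → van 3  [load 120/120]
  20 → van 4 (new)  [load 20/120]
  10 → van 2  [load 120/120]
  30 → van 4  [load 50/120]
4 vans opened.

4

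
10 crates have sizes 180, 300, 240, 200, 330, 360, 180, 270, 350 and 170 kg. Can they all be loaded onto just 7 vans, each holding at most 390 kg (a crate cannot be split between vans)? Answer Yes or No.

No

Total = 2580 kg; ⌈2580/390⌉ = 7.
The bound of 7 does not rule out 7, but exhaustive search shows no assignment into 7 vans of capacity 390 kg exists — the minimum is 8.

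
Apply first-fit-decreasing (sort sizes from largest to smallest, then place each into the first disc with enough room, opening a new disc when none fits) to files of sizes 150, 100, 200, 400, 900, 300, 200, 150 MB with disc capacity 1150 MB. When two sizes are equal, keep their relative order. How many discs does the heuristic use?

Sorted descending: 900, 400, 300, 200, 200, 150, 150, 100.
  900 → disc 1 (new)  [load 900/1150]
  400 → disc 2 (new)  [load 400/1150]
  300 → disc 2  [load 700/1150]
  200 → disc 1  [load 1100/1150]
  200 → disc 2  [load 900/1150]
  150 → disc 2  [load 1050/1150]
  150 → disc 3 (new)  [load 150/1150]
  100 → disc 2  [load 1150/1150]
3 discs opened.

3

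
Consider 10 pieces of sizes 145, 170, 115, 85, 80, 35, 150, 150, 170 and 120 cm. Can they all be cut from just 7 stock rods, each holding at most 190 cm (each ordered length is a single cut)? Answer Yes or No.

No

Total = 1220 cm; ⌈1220/190⌉ = 7.
The bound of 7 does not rule out 7, but exhaustive search shows no assignment into 7 stock rods of capacity 190 cm exists — the minimum is 8.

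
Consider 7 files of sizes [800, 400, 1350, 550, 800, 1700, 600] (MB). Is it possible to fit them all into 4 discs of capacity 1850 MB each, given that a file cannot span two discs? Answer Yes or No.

A valid assignment using 4 discs:
  disc 1: 1700 = 1700
  disc 2: 1350 + 400 = 1750
  disc 3: 800 + 800 = 1600
  disc 4: 600 + 550 = 1150
Every load is within 1850 MB, so 4 discs suffice.

Yes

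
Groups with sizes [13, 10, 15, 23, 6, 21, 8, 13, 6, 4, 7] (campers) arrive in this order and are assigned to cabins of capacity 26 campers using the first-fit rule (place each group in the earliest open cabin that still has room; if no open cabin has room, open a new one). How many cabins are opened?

  13 → cabin 1 (new)  [load 13/26]
  10 → cabin 1  [load 23/26]
  15 → cabin 2 (new)  [load 15/26]
  23 → cabin 3 (new)  [load 23/26]
  6 → cabin 2  [load 21/26]
  21 → cabin 4 (new)  [load 21/26]
  8 → cabin 5 (new)  [load 8/26]
  13 → cabin 5  [load 21/26]
  6 → cabin 6 (new)  [load 6/26]
  4 → cabin 2  [load 25/26]
  7 → cabin 6  [load 13/26]
6 cabins opened.

6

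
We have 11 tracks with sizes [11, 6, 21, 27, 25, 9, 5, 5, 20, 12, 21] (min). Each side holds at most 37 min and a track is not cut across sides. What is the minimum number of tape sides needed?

5

Total = 27 + 25 + 21 + 21 + 20 + 12 + 11 + 9 + 6 + 5 + 5 = 162 min.
Lower bound: ⌈162/37⌉ = 5 tape sides.
A packing using 5 tape sides:
  side 1: 27 + 9 = 36
  side 2: 25 + 12 = 37
  side 3: 21 + 11 + 5 = 37
  side 4: 21 + 6 + 5 = 32
  side 5: 20 = 20
This matches the lower bound, so 5 is optimal.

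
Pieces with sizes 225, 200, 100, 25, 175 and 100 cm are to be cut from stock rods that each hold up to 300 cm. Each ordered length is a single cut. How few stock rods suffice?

3

Total = 225 + 200 + 175 + 100 + 100 + 25 = 825 cm.
Lower bound: ⌈825/300⌉ = 3 stock rods.
A packing using 3 stock rods:
  stock rod 1: 225 + 25 = 250
  stock rod 2: 200 + 100 = 300
  stock rod 3: 175 + 100 = 275
This matches the lower bound, so 3 is optimal.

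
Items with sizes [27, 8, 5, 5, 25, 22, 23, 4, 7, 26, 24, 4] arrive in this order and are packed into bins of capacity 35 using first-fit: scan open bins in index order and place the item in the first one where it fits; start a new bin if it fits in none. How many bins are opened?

  27 → bin 1 (new)  [load 27/35]
  8 → bin 1  [load 35/35]
  5 → bin 2 (new)  [load 5/35]
  5 → bin 2  [load 10/35]
  25 → bin 2  [load 35/35]
  22 → bin 3 (new)  [load 22/35]
  23 → bin 4 (new)  [load 23/35]
  4 → bin 3  [load 26/35]
  7 → bin 3  [load 33/35]
  26 → bin 5 (new)  [load 26/35]
  24 → bin 6 (new)  [load 24/35]
  4 → bin 4  [load 27/35]
6 bins opened.

6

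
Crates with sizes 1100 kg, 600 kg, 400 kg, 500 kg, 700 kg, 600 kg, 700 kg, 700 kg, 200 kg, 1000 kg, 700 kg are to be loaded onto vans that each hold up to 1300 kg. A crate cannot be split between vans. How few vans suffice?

Total = 1100 + 1000 + 700 + 700 + 700 + 700 + 600 + 600 + 500 + 400 + 200 = 7200 kg.
Lower bound: ⌈7200/1300⌉ = 6 vans.
A packing using 6 vans:
  van 1: 1100 + 200 = 1300
  van 2: 1000 = 1000
  van 3: 700 + 600 = 1300
  van 4: 700 + 600 = 1300
  van 5: 700 + 500 = 1200
  van 6: 700 + 400 = 1100
This matches the lower bound, so 6 is optimal.

6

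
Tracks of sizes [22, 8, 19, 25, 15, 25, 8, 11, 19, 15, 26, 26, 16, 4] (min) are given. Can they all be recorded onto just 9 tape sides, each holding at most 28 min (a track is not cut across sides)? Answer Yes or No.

Total = 239 min; ⌈239/28⌉ = 9.
10 tracks each exceed half the capacity and cannot share a side, forcing at least 10 tape sides.
At least 10 tape sides are required, but only 9 are allowed.

No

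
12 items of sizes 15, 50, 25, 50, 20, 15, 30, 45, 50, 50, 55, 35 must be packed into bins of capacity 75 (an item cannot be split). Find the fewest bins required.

Total = 55 + 50 + 50 + 50 + 50 + 45 + 35 + 30 + 25 + 20 + 15 + 15 = 440.
Lower bound: ⌈440/75⌉ = 6 bins.
A packing using 7 bins:
  bin 1: 55 + 20 = 75
  bin 2: 50 + 25 = 75
  bin 3: 50 + 15 = 65
  bin 4: 50 + 15 = 65
  bin 5: 50 = 50
  bin 6: 45 + 30 = 75
  bin 7: 35 = 35
No arrangement into 6 bins stays within capacity, so 7 is optimal.

7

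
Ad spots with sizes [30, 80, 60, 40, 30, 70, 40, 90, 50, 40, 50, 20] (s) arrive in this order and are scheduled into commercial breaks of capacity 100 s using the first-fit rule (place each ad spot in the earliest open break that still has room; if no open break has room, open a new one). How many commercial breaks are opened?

  30 → break 1 (new)  [load 30/100]
  80 → break 2 (new)  [load 80/100]
  60 → break 1  [load 90/100]
  40 → break 3 (new)  [load 40/100]
  30 → break 3  [load 70/100]
  70 → break 4 (new)  [load 70/100]
  40 → break 5 (new)  [load 40/100]
  90 → break 6 (new)  [load 90/100]
  50 → break 5  [load 90/100]
  40 → break 7 (new)  [load 40/100]
  50 → break 7  [load 90/100]
  20 → break 2  [load 100/100]
7 commercial breaks opened.

7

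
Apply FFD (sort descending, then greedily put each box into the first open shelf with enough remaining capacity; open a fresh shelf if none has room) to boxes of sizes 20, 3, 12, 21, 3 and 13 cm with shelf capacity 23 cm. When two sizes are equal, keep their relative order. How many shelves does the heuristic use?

Sorted descending: 21, 20, 13, 12, 3, 3.
  21 → shelf 1 (new)  [load 21/23]
  20 → shelf 2 (new)  [load 20/23]
  13 → shelf 3 (new)  [load 13/23]
  12 → shelf 4 (new)  [load 12/23]
  3 → shelf 2  [load 23/23]
  3 → shelf 3  [load 16/23]
4 shelves opened.

4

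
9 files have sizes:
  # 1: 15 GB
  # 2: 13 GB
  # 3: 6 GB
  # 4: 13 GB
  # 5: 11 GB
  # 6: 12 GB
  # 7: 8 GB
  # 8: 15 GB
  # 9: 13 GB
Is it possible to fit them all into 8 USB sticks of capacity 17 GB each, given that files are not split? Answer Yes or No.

Yes

A valid assignment using 8 USB sticks:
  USB stick 1: 15 = 15
  USB stick 2: 15 = 15
  USB stick 3: 13 = 13
  USB stick 4: 13 = 13
  USB stick 5: 13 = 13
  USB stick 6: 12 = 12
  USB stick 7: 11 + 6 = 17
  USB stick 8: 8 = 8
Every load is within 17 GB, so 8 USB sticks suffice.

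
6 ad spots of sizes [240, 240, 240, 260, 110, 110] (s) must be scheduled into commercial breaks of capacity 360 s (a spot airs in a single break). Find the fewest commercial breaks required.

4

Total = 260 + 240 + 240 + 240 + 110 + 110 = 1200 s.
Lower bound: ⌈1200/360⌉ = 4 commercial breaks.
A packing using 4 commercial breaks:
  break 1: 260 = 260
  break 2: 240 + 110 = 350
  break 3: 240 + 110 = 350
  break 4: 240 = 240
This matches the lower bound, so 4 is optimal.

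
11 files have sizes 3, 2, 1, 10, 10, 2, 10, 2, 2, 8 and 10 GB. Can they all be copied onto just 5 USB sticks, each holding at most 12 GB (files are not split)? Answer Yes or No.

A valid assignment using 5 USB sticks:
  USB stick 1: 10 + 2 = 12
  USB stick 2: 10 + 2 = 12
  USB stick 3: 10 + 2 = 12
  USB stick 4: 10 + 2 = 12
  USB stick 5: 8 + 3 + 1 = 12
Every load is within 12 GB, so 5 USB sticks suffice.

Yes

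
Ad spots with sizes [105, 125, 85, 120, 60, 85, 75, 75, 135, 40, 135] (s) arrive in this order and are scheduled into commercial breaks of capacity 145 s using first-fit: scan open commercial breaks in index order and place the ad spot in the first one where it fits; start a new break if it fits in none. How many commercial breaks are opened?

9

  105 → break 1 (new)  [load 105/145]
  125 → break 2 (new)  [load 125/145]
  85 → break 3 (new)  [load 85/145]
  120 → break 4 (new)  [load 120/145]
  60 → break 3  [load 145/145]
  85 → break 5 (new)  [load 85/145]
  75 → break 6 (new)  [load 75/145]
  75 → break 7 (new)  [load 75/145]
  135 → break 8 (new)  [load 135/145]
  40 → break 1  [load 145/145]
  135 → break 9 (new)  [load 135/145]
9 commercial breaks opened.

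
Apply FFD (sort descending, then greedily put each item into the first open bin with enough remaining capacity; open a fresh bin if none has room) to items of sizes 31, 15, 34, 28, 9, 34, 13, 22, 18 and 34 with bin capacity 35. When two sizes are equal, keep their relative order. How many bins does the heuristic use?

Sorted descending: 34, 34, 34, 31, 28, 22, 18, 15, 13, 9.
  34 → bin 1 (new)  [load 34/35]
  34 → bin 2 (new)  [load 34/35]
  34 → bin 3 (new)  [load 34/35]
  31 → bin 4 (new)  [load 31/35]
  28 → bin 5 (new)  [load 28/35]
  22 → bin 6 (new)  [load 22/35]
  18 → bin 7 (new)  [load 18/35]
  15 → bin 7  [load 33/35]
  13 → bin 6  [load 35/35]
  9 → bin 8 (new)  [load 9/35]
8 bins opened.

8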